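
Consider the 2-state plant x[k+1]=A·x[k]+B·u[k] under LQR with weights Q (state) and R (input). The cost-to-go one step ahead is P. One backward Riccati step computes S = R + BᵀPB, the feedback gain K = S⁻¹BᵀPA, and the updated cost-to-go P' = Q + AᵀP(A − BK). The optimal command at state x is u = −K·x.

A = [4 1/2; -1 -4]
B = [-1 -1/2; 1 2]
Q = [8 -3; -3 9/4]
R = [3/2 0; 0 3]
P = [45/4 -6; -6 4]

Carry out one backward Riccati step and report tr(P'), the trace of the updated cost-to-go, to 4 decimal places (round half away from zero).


28.5797

BᵀP = [-17.2500 10.0000; -17.6250 11.0000]
S = R + BᵀPB = [3/2 0; 0 3] + [27.2500 28.6250; 28.6250 30.8125] = [28.7500 28.6250; 28.6250 33.8125]
BᵀPA = [-79.0000 -48.6250; -81.5000 -52.8125]
K = S⁻¹·BᵀPA = [-2.2149 -0.8668; -0.5353 -0.8281]
A−BK = [1.5175 -0.7808; 2.2855 -1.4770]
AᵀP(A−BK) = [13.3996 1.5322; 1.5322 4.9300]
P' = Q + AᵀP(A−BK) = [21.3996 -1.4678; -1.4678 7.1800]
tr(P') = 28.5797


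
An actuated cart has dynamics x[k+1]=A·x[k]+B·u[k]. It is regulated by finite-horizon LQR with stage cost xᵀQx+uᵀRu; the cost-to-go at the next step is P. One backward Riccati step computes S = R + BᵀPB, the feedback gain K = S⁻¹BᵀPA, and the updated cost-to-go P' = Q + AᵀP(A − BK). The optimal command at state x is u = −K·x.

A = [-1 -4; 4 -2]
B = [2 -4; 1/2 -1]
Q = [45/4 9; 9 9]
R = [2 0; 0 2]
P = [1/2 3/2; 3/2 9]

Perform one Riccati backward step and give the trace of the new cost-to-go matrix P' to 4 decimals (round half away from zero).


53.1601

BᵀP = [1.7500 7.5000; -3.5000 -15.0000]
S = R + BᵀPB = [2 0; 0 2] + [7.2500 -14.5000; -14.5000 29.0000] = [9.2500 -14.5000; -14.5000 31.0000]
BᵀPA = [28.2500 -22.0000; -56.5000 44.0000]
K = S⁻¹·BᵀPA = [0.7386 -0.5752; -1.4771 1.1503]
A−BK = [-8.3856 1.7516; 2.1536 -0.5621]
AᵀP(A−BK) = [28.1781 -9.7582; -9.7582 4.7320]
P' = Q + AᵀP(A−BK) = [39.4281 -0.7582; -0.7582 13.7320]
tr(P') = 53.1601


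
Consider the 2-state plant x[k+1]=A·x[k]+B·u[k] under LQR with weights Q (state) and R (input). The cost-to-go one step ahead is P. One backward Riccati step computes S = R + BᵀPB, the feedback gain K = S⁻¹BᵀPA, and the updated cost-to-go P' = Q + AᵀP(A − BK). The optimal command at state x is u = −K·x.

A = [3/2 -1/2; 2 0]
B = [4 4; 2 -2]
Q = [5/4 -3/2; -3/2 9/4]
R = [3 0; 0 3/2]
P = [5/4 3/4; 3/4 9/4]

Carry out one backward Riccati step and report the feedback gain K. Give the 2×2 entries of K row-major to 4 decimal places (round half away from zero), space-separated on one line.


BᵀP = [6.5000 7.5000; 3.5000 -1.5000]
S = R + BᵀPB = [3 0; 0 3/2] + [41.0000 11.0000; 11.0000 17.0000] = [44.0000 11.0000; 11.0000 18.5000]
BᵀPA = [24.7500 -3.2500; 2.2500 -1.7500]
K = S⁻¹·BᵀPA = [0.6250 -0.0590; -0.2500 -0.0595]
A−BK = [0.0000 -0.0260; 0.2500 -0.0011]
AᵀP(A−BK) = [1.4063 -0.0938; -0.0938 0.0166]
P' = Q + AᵀP(A−BK) = [2.6563 -1.5938; -1.5938 2.2666]
tr(P') = 4.9229

0.6250 -0.0590 -0.2500 -0.0595


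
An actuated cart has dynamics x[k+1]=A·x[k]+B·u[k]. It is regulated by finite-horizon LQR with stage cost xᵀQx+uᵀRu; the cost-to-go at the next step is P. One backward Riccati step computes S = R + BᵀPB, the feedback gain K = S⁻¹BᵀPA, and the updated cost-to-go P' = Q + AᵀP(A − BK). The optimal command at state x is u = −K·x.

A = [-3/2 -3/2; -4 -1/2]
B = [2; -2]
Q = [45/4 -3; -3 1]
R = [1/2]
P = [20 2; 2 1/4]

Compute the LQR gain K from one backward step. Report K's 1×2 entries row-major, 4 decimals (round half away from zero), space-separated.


BᵀP = [36.0000 3.5000]
S = R + BᵀPB = [1/2] + [65.0000] = [65.5000]
BᵀPA = [-68.0000 -55.7500]
K = S⁻¹·BᵀPA = [-1.0382 -0.8511]
A−BK = [0.5763 0.2023; -6.0763 -2.2023]
AᵀP(A−BK) = [2.4046 1.1221; 1.1221 0.6112]
P' = Q + AᵀP(A−BK) = [13.6546 -1.8779; -1.8779 1.6112]
tr(P') = 15.2657

-1.0382 -0.8511


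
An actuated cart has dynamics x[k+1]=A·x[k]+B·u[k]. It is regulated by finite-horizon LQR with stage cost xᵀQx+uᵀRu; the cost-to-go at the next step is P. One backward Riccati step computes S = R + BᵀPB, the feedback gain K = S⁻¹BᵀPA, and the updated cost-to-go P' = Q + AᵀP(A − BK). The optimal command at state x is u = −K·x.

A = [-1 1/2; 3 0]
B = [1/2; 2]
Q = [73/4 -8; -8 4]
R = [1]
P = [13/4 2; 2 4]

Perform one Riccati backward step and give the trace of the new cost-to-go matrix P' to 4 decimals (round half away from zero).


BᵀP = [5.6250 9.0000]
S = R + BᵀPB = [1] + [20.8125] = [21.8125]
BᵀPA = [21.3750 2.8125]
K = S⁻¹·BᵀPA = [0.9799 0.1289]
A−BK = [-1.4900 0.4355; 1.0401 -0.2579]
AᵀP(A−BK) = [6.3037 -1.3811; -1.3811 0.4499]
P' = Q + AᵀP(A−BK) = [24.5537 -9.3811; -9.3811 4.4499]
tr(P') = 29.0036

29.0036


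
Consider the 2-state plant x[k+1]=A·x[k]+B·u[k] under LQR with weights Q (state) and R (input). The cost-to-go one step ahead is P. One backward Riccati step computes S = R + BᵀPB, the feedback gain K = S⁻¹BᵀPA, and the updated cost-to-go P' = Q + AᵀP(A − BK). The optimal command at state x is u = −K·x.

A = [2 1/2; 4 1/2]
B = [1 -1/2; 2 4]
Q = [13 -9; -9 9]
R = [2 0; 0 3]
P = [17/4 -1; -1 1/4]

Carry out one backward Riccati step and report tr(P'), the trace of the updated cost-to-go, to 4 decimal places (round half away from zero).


23.5942

BᵀP = [2.2500 -0.5000; -6.1250 1.5000]
S = R + BᵀPB = [2 0; 0 3] + [1.2500 -3.1250; -3.1250 9.0625] = [3.2500 -3.1250; -3.1250 12.0625]
BᵀPA = [2.5000 0.8750; -6.2500 -2.3125]
K = S⁻¹·BᵀPA = [0.3609 0.1131; -0.4246 -0.1624]
A−BK = [1.4268 0.3057; 4.9766 0.9236]
AᵀP(A−BK) = [1.4437 0.4522; 0.4522 0.1505]
P' = Q + AᵀP(A−BK) = [14.4437 -8.5478; -8.5478 9.1505]
tr(P') = 23.5942


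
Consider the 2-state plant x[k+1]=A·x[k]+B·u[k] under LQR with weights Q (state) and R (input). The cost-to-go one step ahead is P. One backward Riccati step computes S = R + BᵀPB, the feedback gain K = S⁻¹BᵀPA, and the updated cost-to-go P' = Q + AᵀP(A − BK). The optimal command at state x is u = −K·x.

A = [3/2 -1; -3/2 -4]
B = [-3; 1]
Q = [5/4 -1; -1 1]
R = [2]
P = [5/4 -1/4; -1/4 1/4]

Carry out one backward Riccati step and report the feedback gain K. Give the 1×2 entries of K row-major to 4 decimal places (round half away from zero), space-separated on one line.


-0.5000 0.0000

BᵀP = [-4.0000 1.0000]
S = R + BᵀPB = [2] + [13.0000] = [15.0000]
BᵀPA = [-7.5000 0.0000]
K = S⁻¹·BᵀPA = [-0.5000 0.0000]
A−BK = [0.0000 -1.0000; -1.0000 -4.0000]
AᵀP(A−BK) = [0.7500 0.7500; 0.7500 3.2500]
P' = Q + AᵀP(A−BK) = [2.0000 -0.2500; -0.2500 4.2500]
tr(P') = 6.2500


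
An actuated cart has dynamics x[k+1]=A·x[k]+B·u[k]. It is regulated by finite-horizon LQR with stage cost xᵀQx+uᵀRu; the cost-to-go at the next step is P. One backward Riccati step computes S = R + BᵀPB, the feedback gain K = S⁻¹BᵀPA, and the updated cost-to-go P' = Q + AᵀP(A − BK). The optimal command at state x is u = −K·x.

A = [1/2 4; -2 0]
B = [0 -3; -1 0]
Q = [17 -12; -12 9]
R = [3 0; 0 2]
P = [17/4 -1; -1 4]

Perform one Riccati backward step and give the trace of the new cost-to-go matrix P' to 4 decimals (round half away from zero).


BᵀP = [1.0000 -4.0000; -12.7500 3.0000]
S = R + BᵀPB = [3 0; 0 2] + [4.0000 -3.0000; -3.0000 38.2500] = [7.0000 -3.0000; -3.0000 40.2500]
BᵀPA = [8.5000 4.0000; -12.3750 -51.0000]
K = S⁻¹·BᵀPA = [1.1182 0.0293; -0.2241 -1.2649]
A−BK = [-0.1723 0.2053; -0.8818 0.0293]
AᵀP(A−BK) = [6.7841 0.5976; 0.5976 3.3731]
P' = Q + AᵀP(A−BK) = [23.7841 -11.4024; -11.4024 12.3731]
tr(P') = 36.1572

36.1572


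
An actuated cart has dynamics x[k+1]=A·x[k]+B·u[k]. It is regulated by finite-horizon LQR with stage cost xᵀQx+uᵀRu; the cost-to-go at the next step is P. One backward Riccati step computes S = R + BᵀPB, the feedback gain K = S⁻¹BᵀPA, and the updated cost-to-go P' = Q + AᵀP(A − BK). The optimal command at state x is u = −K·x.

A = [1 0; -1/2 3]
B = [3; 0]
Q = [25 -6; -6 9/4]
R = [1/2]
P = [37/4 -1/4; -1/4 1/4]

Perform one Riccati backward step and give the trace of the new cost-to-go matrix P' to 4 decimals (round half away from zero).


29.5571

BᵀP = [27.7500 -0.7500]
S = R + BᵀPB = [1/2] + [83.2500] = [83.7500]
BᵀPA = [28.1250 -2.2500]
K = S⁻¹·BᵀPA = [0.3358 -0.0269]
A−BK = [-0.0075 0.0806; -0.5000 3.0000]
AᵀP(A−BK) = [0.1175 -0.3694; -0.3694 2.1896]
P' = Q + AᵀP(A−BK) = [25.1175 -6.3694; -6.3694 4.4396]
tr(P') = 29.5571


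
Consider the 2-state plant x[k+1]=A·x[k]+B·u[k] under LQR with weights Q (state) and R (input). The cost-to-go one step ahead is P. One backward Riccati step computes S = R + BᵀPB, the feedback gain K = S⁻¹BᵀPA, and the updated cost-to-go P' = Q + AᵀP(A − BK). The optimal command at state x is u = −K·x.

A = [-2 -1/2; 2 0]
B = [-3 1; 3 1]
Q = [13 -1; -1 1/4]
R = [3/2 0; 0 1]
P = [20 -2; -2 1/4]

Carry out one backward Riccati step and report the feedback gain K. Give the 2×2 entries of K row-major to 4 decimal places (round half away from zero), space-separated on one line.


BᵀP = [-66.0000 6.7500; 18.0000 -1.7500]
S = R + BᵀPB = [3/2 0; 0 1] + [218.2500 -59.2500; -59.2500 16.2500] = [219.7500 -59.2500; -59.2500 17.2500]
BᵀPA = [145.5000 33.0000; -39.5000 -9.0000]
K = S⁻¹·BᵀPA = [0.6051 0.1285; -0.2115 -0.0803]
A−BK = [0.0268 -0.0341; 0.3963 -0.3052]
AᵀP(A−BK) = [0.6051 0.1285; 0.1285 0.0361]
P' = Q + AᵀP(A−BK) = [13.6051 -0.8715; -0.8715 0.2861]
tr(P') = 13.8912

0.6051 0.1285 -0.2115 -0.0803


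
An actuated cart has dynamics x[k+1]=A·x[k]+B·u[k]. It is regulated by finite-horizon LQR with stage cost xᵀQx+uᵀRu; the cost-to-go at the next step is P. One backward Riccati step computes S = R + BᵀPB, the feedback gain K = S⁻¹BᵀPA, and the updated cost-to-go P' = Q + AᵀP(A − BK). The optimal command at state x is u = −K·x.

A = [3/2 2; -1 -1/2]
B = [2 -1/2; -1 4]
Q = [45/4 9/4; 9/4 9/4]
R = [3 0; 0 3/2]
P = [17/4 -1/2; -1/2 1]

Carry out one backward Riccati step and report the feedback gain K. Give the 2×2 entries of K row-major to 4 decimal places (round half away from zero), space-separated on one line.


BᵀP = [9.0000 -2.0000; -4.1250 4.2500]
S = R + BᵀPB = [3 0; 0 3/2] + [20.0000 -12.5000; -12.5000 19.0625] = [23.0000 -12.5000; -12.5000 20.5625]
BᵀPA = [15.5000 19.0000; -10.4375 -10.3750]
K = S⁻¹·BᵀPA = [0.5944 0.8242; -0.1462 -0.0036]
A−BK = [0.2380 0.3499; 0.1794 0.3384]
AᵀP(A−BK) = [1.3224 1.8135; 1.8135 2.5542]
P' = Q + AᵀP(A−BK) = [12.5724 4.0635; 4.0635 4.8042]
tr(P') = 17.3766

0.5944 0.8242 -0.1462 -0.0036


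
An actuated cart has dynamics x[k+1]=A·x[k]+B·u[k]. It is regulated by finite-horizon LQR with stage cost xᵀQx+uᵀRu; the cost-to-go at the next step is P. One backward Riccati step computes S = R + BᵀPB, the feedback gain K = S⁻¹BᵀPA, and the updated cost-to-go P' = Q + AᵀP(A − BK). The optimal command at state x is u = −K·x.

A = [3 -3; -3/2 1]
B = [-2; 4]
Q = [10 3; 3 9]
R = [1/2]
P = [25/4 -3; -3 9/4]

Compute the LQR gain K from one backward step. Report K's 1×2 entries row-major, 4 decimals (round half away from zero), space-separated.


-0.8767 0.8082

BᵀP = [-24.5000 15.0000]
S = R + BᵀPB = [1/2] + [109.0000] = [109.5000]
BᵀPA = [-96.0000 88.5000]
K = S⁻¹·BᵀPA = [-0.8767 0.8082]
A−BK = [1.2466 -1.3836; 2.0068 -2.2329]
AᵀP(A−BK) = [4.1481 -4.5360; -4.5360 4.9726]
P' = Q + AᵀP(A−BK) = [14.1481 -1.5360; -1.5360 13.9726]
tr(P') = 28.1207


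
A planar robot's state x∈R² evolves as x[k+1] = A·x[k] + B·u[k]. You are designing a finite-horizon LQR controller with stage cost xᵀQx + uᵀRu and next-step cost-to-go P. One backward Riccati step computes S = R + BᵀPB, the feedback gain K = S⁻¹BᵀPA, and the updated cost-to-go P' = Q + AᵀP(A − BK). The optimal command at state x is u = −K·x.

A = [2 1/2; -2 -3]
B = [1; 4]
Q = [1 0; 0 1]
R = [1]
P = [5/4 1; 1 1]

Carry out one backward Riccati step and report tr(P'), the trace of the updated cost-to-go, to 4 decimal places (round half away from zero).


BᵀP = [5.2500 5.0000]
S = R + BᵀPB = [1] + [25.2500] = [26.2500]
BᵀPA = [0.5000 -12.3750]
K = S⁻¹·BᵀPA = [0.0190 -0.4714]
A−BK = [1.9810 0.9714; -2.0762 -1.1143]
AᵀP(A−BK) = [0.9905 0.4857; 0.4857 0.4786]
P' = Q + AᵀP(A−BK) = [1.9905 0.4857; 0.4857 1.4786]
tr(P') = 3.4690

3.4690


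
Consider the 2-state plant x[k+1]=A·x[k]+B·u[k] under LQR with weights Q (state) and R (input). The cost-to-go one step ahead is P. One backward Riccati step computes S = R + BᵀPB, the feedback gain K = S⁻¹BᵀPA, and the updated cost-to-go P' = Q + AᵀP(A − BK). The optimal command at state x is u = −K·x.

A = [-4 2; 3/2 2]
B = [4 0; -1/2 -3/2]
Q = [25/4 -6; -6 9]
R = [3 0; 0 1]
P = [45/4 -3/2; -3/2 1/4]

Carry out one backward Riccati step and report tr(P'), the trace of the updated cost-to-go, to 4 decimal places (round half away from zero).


19.1751

BᵀP = [45.7500 -6.1250; 2.2500 -0.3750]
S = R + BᵀPB = [3 0; 0 1] + [186.0625 9.1875; 9.1875 0.5625] = [189.0625 9.1875; 9.1875 1.5625]
BᵀPA = [-192.1875 79.2500; -9.5625 3.7500]
K = S⁻¹·BᵀPA = [-1.0068 0.4236; -0.1999 -0.0906]
A−BK = [0.0273 0.3057; 0.6967 2.0758]
AᵀP(A−BK) = [3.1537 -1.2103; -1.2103 0.7713]
P' = Q + AᵀP(A−BK) = [9.4037 -7.2103; -7.2103 9.7713]
tr(P') = 19.1751


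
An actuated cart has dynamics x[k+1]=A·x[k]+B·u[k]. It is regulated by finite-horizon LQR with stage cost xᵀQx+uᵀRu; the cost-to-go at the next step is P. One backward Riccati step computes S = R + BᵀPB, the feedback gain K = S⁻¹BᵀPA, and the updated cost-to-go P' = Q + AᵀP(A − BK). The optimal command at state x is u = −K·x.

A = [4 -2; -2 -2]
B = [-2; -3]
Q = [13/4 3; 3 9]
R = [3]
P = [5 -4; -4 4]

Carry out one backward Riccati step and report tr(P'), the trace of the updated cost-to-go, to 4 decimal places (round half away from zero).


151.5227

BᵀP = [2.0000 -4.0000]
S = R + BᵀPB = [3] + [8.0000] = [11.0000]
BᵀPA = [16.0000 4.0000]
K = S⁻¹·BᵀPA = [1.4545 0.3636]
A−BK = [6.9091 -1.2727; 2.3636 -0.9091]
AᵀP(A−BK) = [136.7273 -13.8182; -13.8182 2.5455]
P' = Q + AᵀP(A−BK) = [139.9773 -10.8182; -10.8182 11.5455]
tr(P') = 151.5227


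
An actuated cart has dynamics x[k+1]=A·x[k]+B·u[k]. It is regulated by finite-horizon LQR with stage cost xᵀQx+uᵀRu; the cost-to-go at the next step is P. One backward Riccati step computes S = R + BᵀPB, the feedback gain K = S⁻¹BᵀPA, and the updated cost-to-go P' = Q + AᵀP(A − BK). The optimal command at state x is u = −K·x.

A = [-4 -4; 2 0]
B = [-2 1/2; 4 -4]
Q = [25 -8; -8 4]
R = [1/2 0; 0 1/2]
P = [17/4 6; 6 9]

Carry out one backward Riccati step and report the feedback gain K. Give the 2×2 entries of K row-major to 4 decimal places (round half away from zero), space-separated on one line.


BᵀP = [15.5000 24.0000; -21.8750 -33.0000]
S = R + BᵀPB = [1/2 0; 0 1/2] + [65.0000 -88.2500; -88.2500 121.0625] = [65.5000 -88.2500; -88.2500 121.5625]
BᵀPA = [-14.0000 -62.0000; 21.5000 87.5000]
K = S⁻¹·BᵀPA = [1.1218 1.0615; 0.9912 1.4904]
A−BK = [-2.2521 -2.6222; 1.4779 1.7156]
AᵀP(A−BK) = [2.3934 2.8173; 2.8173 3.4025]
P' = Q + AᵀP(A−BK) = [27.3934 -5.1827; -5.1827 7.4025]
tr(P') = 34.7959

1.1218 1.0615 0.9912 1.4904


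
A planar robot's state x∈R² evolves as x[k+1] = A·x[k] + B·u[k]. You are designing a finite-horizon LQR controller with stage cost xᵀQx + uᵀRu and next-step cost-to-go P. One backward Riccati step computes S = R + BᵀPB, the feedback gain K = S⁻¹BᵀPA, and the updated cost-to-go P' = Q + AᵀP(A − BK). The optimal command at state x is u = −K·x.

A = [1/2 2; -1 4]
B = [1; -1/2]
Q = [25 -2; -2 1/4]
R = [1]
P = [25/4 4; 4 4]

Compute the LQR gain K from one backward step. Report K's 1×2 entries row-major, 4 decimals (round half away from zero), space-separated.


BᵀP = [4.2500 2.0000]
S = R + BᵀPB = [1] + [3.2500] = [4.2500]
BᵀPA = [0.1250 16.5000]
K = S⁻¹·BᵀPA = [0.0294 3.8824]
A−BK = [0.4706 -1.8824; -0.9853 5.9412]
AᵀP(A−BK) = [1.5588 -10.2353; -10.2353 88.9412]
P' = Q + AᵀP(A−BK) = [26.5588 -12.2353; -12.2353 89.1912]
tr(P') = 115.7500

0.0294 3.8824


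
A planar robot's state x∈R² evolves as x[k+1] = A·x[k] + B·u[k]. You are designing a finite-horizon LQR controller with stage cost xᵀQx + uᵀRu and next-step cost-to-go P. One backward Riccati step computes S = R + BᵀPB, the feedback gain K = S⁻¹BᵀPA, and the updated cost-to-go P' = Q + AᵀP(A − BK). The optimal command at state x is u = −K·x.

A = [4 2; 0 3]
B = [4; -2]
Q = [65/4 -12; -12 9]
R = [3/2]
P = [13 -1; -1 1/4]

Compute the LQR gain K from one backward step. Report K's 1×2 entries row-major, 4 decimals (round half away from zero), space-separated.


BᵀP = [54.0000 -4.5000]
S = R + BᵀPB = [3/2] + [225.0000] = [226.5000]
BᵀPA = [216.0000 94.5000]
K = S⁻¹·BᵀPA = [0.9536 0.4172]
A−BK = [0.1854 0.3311; 1.9073 3.8344]
AᵀP(A−BK) = [2.0132 1.8808; 1.8808 2.8228]
P' = Q + AᵀP(A−BK) = [18.2632 -10.1192; -10.1192 11.8228]
tr(P') = 30.0861

0.9536 0.4172


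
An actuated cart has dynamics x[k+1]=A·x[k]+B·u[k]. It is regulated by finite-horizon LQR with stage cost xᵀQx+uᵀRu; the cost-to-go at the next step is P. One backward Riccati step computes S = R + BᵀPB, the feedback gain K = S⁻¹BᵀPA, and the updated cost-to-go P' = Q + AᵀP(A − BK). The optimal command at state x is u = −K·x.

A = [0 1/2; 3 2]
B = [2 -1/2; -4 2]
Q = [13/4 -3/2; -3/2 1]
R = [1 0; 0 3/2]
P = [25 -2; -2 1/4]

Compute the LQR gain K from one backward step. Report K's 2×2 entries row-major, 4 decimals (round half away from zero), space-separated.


BᵀP = [58.0000 -5.0000; -16.5000 1.5000]
S = R + BᵀPB = [1 0; 0 3/2] + [136.0000 -39.0000; -39.0000 11.2500] = [137.0000 -39.0000; -39.0000 12.7500]
BᵀPA = [-15.0000 19.0000; 4.5000 -5.2500]
K = S⁻¹·BᵀPA = [-0.0698 0.1661; 0.1395 0.0963]
A−BK = [0.2093 0.2159; 2.4419 2.4718]
AᵀP(A−BK) = [0.5756 0.5581; 0.5581 0.5997]
P' = Q + AᵀP(A−BK) = [3.8256 -0.9419; -0.9419 1.5997]
tr(P') = 5.4252

-0.0698 0.1661 0.1395 0.0963


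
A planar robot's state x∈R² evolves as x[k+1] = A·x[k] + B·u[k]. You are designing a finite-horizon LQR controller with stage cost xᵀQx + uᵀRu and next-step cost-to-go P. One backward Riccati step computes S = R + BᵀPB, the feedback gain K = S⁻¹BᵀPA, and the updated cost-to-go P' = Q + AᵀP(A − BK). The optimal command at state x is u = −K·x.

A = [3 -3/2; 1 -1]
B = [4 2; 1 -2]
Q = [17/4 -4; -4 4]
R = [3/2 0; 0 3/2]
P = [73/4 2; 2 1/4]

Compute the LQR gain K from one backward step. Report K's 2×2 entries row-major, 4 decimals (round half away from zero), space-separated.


BᵀP = [75.0000 8.2500; 32.5000 3.5000]
S = R + BᵀPB = [3/2 0; 0 3/2] + [308.2500 133.5000; 133.5000 58.0000] = [309.7500 133.5000; 133.5000 59.5000]
BᵀPA = [233.2500 -120.7500; 101.0000 -52.2500]
K = S⁻¹·BᵀPA = [0.6496 -0.3442; 0.2400 -0.1058]
A−BK = [-0.0783 0.0885; 0.8304 -0.8674]
AᵀP(A−BK) = [0.7435 -0.3972; -0.3972 0.2185]
P' = Q + AᵀP(A−BK) = [4.9935 -4.3972; -4.3972 4.2185]
tr(P') = 9.2120

0.6496 -0.3442 0.2400 -0.1058


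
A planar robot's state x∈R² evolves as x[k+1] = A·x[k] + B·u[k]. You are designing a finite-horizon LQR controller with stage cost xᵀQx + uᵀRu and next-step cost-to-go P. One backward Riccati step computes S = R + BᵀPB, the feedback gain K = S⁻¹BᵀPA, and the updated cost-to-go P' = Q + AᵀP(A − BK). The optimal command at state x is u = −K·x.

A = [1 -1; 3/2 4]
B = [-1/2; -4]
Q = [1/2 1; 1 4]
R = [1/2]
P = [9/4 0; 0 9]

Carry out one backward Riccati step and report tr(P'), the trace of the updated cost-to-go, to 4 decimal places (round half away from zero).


11.5815

BᵀP = [-1.1250 -36.0000]
S = R + BᵀPB = [1/2] + [144.5625] = [145.0625]
BᵀPA = [-55.1250 -142.8750]
K = S⁻¹·BᵀPA = [-0.3800 -0.9849]
A−BK = [0.8100 -1.4925; -0.0200 0.0603]
AᵀP(A−BK) = [1.5520 -2.5437; -2.5437 5.5295]
P' = Q + AᵀP(A−BK) = [2.0520 -1.5437; -1.5437 9.5295]
tr(P') = 11.5815


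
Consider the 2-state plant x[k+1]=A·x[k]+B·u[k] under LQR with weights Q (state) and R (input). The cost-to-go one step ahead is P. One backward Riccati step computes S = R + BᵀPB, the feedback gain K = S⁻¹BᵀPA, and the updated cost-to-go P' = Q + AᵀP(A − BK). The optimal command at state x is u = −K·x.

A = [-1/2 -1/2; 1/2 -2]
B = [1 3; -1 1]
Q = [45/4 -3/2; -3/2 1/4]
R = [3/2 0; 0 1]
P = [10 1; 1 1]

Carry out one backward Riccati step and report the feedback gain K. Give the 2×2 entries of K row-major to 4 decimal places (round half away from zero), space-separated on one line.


-0.2550 0.6450 -0.0675 -0.4175

BᵀP = [9.0000 0.0000; 31.0000 4.0000]
S = R + BᵀPB = [3/2 0; 0 1] + [9.0000 27.0000; 27.0000 97.0000] = [10.5000 27.0000; 27.0000 98.0000]
BᵀPA = [-4.5000 -4.5000; -13.5000 -23.5000]
K = S⁻¹·BᵀPA = [-0.2550 0.6450; -0.0675 -0.4175]
A−BK = [-0.0425 0.1075; 0.3125 -0.9375]
AᵀP(A−BK) = [0.1913 -0.4838; -0.4838 1.5913]
P' = Q + AᵀP(A−BK) = [11.4413 -1.9838; -1.9838 1.8413]
tr(P') = 13.2825


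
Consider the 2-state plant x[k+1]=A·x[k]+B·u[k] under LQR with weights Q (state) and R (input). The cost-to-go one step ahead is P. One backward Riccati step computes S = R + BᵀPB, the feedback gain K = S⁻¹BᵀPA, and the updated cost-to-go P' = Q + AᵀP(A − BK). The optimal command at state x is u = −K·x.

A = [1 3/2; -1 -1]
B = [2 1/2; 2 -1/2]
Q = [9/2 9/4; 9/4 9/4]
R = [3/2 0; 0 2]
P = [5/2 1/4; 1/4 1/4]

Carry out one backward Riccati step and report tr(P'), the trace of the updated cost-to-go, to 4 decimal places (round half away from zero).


8.8782

BᵀP = [5.5000 1.0000; 1.1250 0.0000]
S = R + BᵀPB = [3/2 0; 0 2] + [13.0000 2.2500; 2.2500 0.5625] = [14.5000 2.2500; 2.2500 2.5625]
BᵀPA = [4.5000 7.2500; 1.1250 1.6875]
K = S⁻¹·BᵀPA = [0.2804 0.4606; 0.1928 0.2541]
A−BK = [0.3427 0.4518; -1.4645 -1.7941]
AᵀP(A−BK) = [0.7712 1.0166; 1.0166 1.3570]
P' = Q + AᵀP(A−BK) = [5.2712 3.2666; 3.2666 3.6070]
tr(P') = 8.8782


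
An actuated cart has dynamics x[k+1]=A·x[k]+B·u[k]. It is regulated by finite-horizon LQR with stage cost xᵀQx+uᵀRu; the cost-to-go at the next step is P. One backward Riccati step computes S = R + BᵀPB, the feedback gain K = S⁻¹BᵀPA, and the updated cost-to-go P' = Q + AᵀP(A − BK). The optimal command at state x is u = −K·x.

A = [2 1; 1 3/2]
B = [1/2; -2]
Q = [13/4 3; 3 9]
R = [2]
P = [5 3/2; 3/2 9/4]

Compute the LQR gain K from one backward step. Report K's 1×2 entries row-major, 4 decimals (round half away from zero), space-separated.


-0.5135 -0.6622

BᵀP = [-0.5000 -3.7500]
S = R + BᵀPB = [2] + [7.2500] = [9.2500]
BᵀPA = [-4.7500 -6.1250]
K = S⁻¹·BᵀPA = [-0.5135 -0.6622]
A−BK = [2.2568 1.3311; -0.0270 0.1757]
AᵀP(A−BK) = [25.8108 16.2297; 16.2297 10.5068]
P' = Q + AᵀP(A−BK) = [29.0608 19.2297; 19.2297 19.5068]
tr(P') = 48.5676


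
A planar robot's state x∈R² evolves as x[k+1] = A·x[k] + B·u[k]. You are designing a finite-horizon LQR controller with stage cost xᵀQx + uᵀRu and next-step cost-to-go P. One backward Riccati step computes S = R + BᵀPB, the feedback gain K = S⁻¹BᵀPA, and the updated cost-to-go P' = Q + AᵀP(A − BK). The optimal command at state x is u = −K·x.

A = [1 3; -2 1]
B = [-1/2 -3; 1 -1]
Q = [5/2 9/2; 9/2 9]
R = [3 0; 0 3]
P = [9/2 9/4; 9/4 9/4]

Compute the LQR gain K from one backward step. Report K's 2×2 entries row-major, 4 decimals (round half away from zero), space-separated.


-0.5379 0.0139 0.0278 -0.9491

BᵀP = [0.0000 1.1250; -15.7500 -9.0000]
S = R + BᵀPB = [3 0; 0 3] + [1.1250 -1.1250; -1.1250 56.2500] = [4.1250 -1.1250; -1.1250 59.2500]
BᵀPA = [-2.2500 1.1250; 2.2500 -56.2500]
K = S⁻¹·BᵀPA = [-0.5379 0.0139; 0.0278 -0.9491]
A−BK = [0.8143 0.1596; -1.4344 0.0370]
AᵀP(A−BK) = [3.2273 -0.0833; -0.0833 2.8473]
P' = Q + AᵀP(A−BK) = [5.7273 4.4167; 4.4167 11.8473]
tr(P') = 17.5746


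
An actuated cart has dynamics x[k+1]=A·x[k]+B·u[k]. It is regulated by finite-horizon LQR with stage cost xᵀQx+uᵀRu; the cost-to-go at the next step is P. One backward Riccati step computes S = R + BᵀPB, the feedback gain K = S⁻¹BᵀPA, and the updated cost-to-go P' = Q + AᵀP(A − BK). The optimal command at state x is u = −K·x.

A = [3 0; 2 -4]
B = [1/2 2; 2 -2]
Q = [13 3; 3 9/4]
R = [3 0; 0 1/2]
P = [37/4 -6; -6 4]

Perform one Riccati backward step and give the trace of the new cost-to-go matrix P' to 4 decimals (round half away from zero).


BᵀP = [-7.3750 5.0000; 30.5000 -20.0000]
S = R + BᵀPB = [3 0; 0 1/2] + [6.3125 -24.7500; -24.7500 101.0000] = [9.3125 -24.7500; -24.7500 101.5000]
BᵀPA = [-12.1250 -20.0000; 51.5000 80.0000]
K = S⁻¹·BᵀPA = [0.1321 -0.1503; 0.5396 0.7515]
A−BK = [1.8548 -1.4279; 2.8150 -2.1963]
AᵀP(A−BK) = [1.0623 -0.5261; -0.5261 0.8718]
P' = Q + AᵀP(A−BK) = [14.0623 2.4739; 2.4739 3.1218]
tr(P') = 17.1841

17.1841


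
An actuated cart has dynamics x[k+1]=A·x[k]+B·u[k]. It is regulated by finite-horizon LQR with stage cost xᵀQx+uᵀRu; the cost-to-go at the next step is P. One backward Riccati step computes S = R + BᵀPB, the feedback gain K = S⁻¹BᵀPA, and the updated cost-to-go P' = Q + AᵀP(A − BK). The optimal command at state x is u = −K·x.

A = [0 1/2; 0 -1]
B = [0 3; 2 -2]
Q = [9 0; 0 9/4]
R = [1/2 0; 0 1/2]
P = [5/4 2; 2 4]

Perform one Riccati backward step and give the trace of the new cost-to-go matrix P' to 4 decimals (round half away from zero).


11.3171

BᵀP = [4.0000 8.0000; -0.2500 -2.0000]
S = R + BᵀPB = [1/2 0; 0 1/2] + [16.0000 -4.0000; -4.0000 3.2500] = [16.5000 -4.0000; -4.0000 3.7500]
BᵀPA = [0.0000 -6.0000; 0.0000 1.8750]
K = S⁻¹·BᵀPA = [0.0000 -0.3270; 0.0000 0.1512]
A−BK = [0.0000 0.0463; 0.0000 -0.0436]
AᵀP(A−BK) = [0.0000 0.0000; 0.0000 0.0671]
P' = Q + AᵀP(A−BK) = [9.0000 0.0000; 0.0000 2.3171]
tr(P') = 11.3171


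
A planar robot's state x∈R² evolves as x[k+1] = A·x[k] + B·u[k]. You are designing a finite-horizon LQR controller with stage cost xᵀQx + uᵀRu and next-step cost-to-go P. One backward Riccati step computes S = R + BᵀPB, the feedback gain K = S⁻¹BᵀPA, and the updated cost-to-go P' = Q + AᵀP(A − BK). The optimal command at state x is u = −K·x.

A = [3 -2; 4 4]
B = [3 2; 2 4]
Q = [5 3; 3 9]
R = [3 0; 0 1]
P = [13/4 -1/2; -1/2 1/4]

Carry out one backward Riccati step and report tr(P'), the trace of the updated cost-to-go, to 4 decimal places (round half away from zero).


22.4432

BᵀP = [8.7500 -1.0000; 4.5000 0.0000]
S = R + BᵀPB = [3 0; 0 1] + [24.2500 13.5000; 13.5000 9.0000] = [27.2500 13.5000; 13.5000 10.0000]
BᵀPA = [22.2500 -21.5000; 13.5000 -9.0000]
K = S⁻¹·BᵀPA = [0.4460 -1.0360; 0.7479 0.4986]
A−BK = [0.1662 0.1108; 0.1163 4.0776]
AᵀP(A−BK) = [1.2299 -1.1801; -1.1801 7.2133]
P' = Q + AᵀP(A−BK) = [6.2299 1.8199; 1.8199 16.2133]
tr(P') = 22.4432


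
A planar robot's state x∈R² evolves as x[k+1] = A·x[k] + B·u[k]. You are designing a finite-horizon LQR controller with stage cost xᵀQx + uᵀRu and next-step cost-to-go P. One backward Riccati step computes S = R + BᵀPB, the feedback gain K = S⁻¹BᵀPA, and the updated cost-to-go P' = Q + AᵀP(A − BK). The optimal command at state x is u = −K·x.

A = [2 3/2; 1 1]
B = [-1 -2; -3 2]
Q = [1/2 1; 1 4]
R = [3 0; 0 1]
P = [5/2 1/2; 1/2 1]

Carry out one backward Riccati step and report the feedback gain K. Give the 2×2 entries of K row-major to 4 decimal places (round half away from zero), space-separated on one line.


BᵀP = [-4.0000 -3.5000; -4.0000 1.0000]
S = R + BᵀPB = [3 0; 0 1] + [14.5000 1.0000; 1.0000 10.0000] = [17.5000 1.0000; 1.0000 11.0000]
BᵀPA = [-11.5000 -9.5000; -7.0000 -5.0000]
K = S⁻¹·BᵀPA = [-0.6240 -0.5196; -0.5796 -0.4073]
A−BK = [0.2167 0.1658; 0.2872 0.2559]
AᵀP(A−BK) = [1.7663 1.4236; 1.4236 1.1524]
P' = Q + AᵀP(A−BK) = [2.2663 2.4236; 2.4236 5.1524]
tr(P') = 7.4187

-0.6240 -0.5196 -0.5796 -0.4073


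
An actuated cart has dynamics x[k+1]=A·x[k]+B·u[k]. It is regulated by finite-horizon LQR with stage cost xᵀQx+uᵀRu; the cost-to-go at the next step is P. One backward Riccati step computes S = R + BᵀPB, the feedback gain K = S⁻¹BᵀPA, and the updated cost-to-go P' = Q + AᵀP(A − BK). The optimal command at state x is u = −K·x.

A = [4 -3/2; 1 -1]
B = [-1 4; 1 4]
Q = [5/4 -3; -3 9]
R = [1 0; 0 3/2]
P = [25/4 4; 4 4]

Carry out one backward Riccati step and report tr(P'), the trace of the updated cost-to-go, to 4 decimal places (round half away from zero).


BᵀP = [-2.2500 0.0000; 41.0000 32.0000]
S = R + BᵀPB = [1 0; 0 3/2] + [2.2500 -9.0000; -9.0000 292.0000] = [3.2500 -9.0000; -9.0000 293.5000]
BᵀPA = [-9.0000 3.3750; 196.0000 -93.5000]
K = S⁻¹·BᵀPA = [-1.0053 0.1708; 0.6370 -0.3133]
A−BK = [0.4468 -0.0759; -0.5426 0.0826]
AᵀP(A−BK) = [2.1051 -0.5499; -0.5499 0.1896]
P' = Q + AᵀP(A−BK) = [3.3551 -3.5499; -3.5499 9.1896]
tr(P') = 12.5447

12.5447


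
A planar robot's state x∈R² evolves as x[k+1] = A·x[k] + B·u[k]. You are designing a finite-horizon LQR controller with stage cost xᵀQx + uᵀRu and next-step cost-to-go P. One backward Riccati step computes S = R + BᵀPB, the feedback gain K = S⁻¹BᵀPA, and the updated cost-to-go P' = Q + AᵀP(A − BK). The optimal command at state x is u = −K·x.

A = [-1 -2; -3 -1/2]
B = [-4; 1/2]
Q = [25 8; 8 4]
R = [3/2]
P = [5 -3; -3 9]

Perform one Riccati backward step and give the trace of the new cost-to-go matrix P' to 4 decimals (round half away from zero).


92.4504

BᵀP = [-21.5000 16.5000]
S = R + BᵀPB = [3/2] + [94.2500] = [95.7500]
BᵀPA = [-28.0000 34.7500]
K = S⁻¹·BᵀPA = [-0.2924 0.3629]
A−BK = [-2.1697 -0.5483; -2.8538 -0.6815]
AᵀP(A−BK) = [59.8120 14.1619; 14.1619 3.6384]
P' = Q + AᵀP(A−BK) = [84.8120 22.1619; 22.1619 7.6384]
tr(P') = 92.4504


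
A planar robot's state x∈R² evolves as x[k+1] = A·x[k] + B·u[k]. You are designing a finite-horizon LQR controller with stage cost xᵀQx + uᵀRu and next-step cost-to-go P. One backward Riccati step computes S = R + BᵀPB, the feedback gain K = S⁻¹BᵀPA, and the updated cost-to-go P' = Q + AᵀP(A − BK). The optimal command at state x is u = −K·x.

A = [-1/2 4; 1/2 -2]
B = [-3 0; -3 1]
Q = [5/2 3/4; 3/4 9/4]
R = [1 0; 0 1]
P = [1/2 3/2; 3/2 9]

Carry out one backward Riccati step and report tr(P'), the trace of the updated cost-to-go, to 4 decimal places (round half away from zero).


BᵀP = [-6.0000 -31.5000; 1.5000 9.0000]
S = R + BᵀPB = [1 0; 0 1] + [112.5000 -31.5000; -31.5000 9.0000] = [113.5000 -31.5000; -31.5000 10.0000]
BᵀPA = [-12.7500 39.0000; 3.7500 -12.0000]
K = S⁻¹·BᵀPA = [-0.0657 0.0841; 0.1681 -0.9352]
A−BK = [-0.6970 4.2522; 0.1349 -0.8126]
AᵀP(A−BK) = [0.1572 -0.9212; -0.9212 5.4991]
P' = Q + AᵀP(A−BK) = [2.6572 -0.1712; -0.1712 7.7491]
tr(P') = 10.4063

10.4063


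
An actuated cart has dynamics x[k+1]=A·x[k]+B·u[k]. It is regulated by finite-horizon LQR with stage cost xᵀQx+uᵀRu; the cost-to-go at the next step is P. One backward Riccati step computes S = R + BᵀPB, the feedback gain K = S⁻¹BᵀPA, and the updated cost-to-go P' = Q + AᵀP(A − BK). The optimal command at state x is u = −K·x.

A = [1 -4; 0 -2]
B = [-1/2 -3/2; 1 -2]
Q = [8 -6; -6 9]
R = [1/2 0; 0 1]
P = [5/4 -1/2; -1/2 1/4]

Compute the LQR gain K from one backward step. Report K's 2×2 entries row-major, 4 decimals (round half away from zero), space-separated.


BᵀP = [-1.1250 0.5000; -0.8750 0.2500]
S = R + BᵀPB = [1/2 0; 0 1] + [1.0625 0.6875; 0.6875 0.8125] = [1.5625 0.6875; 0.6875 1.8125]
BᵀPA = [-1.1250 3.5000; -0.8750 3.0000]
K = S⁻¹·BᵀPA = [-0.6093 1.8146; -0.2517 0.9669]
A−BK = [0.3179 -1.6424; 0.1060 -1.8808]
AᵀP(A−BK) = [0.3444 -1.1126; -1.1126 3.7483]
P' = Q + AᵀP(A−BK) = [8.3444 -7.1126; -7.1126 12.7483]
tr(P') = 21.0927

-0.6093 1.8146 -0.2517 0.9669


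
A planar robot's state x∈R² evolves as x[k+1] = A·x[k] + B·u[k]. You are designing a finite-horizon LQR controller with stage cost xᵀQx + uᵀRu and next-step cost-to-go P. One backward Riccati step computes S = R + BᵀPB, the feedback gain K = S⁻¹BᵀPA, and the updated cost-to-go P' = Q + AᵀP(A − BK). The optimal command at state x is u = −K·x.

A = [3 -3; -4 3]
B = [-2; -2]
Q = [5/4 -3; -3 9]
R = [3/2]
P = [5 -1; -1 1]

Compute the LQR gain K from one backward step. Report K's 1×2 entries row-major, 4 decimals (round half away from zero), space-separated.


BᵀP = [-8.0000 0.0000]
S = R + BᵀPB = [3/2] + [16.0000] = [17.5000]
BᵀPA = [-24.0000 24.0000]
K = S⁻¹·BᵀPA = [-1.3714 1.3714]
A−BK = [0.2571 -0.2571; -6.7429 5.7429]
AᵀP(A−BK) = [52.0857 -45.0857; -45.0857 39.0857]
P' = Q + AᵀP(A−BK) = [53.3357 -48.0857; -48.0857 48.0857]
tr(P') = 101.4214

-1.3714 1.3714


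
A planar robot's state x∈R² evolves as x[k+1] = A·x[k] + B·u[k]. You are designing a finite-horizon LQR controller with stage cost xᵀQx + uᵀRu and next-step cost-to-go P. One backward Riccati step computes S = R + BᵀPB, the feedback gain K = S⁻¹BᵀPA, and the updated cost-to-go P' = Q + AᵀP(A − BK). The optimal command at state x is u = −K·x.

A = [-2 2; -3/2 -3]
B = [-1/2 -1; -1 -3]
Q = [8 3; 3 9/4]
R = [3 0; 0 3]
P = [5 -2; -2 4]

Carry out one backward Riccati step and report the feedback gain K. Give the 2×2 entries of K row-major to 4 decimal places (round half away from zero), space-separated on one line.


BᵀP = [-0.5000 -3.0000; 1.0000 -10.0000]
S = R + BᵀPB = [3 0; 0 3] + [3.2500 9.5000; 9.5000 29.0000] = [6.2500 9.5000; 9.5000 32.0000]
BᵀPA = [5.5000 8.0000; 13.0000 32.0000]
K = S⁻¹·BᵀPA = [0.4784 -0.4374; 0.2642 1.1298]
A−BK = [-1.4966 2.9112; -0.2289 -0.0478]
AᵀP(A−BK) = [10.9339 -20.2825; -20.2825 47.3440]
P' = Q + AᵀP(A−BK) = [18.9339 -17.2825; -17.2825 49.5940]
tr(P') = 68.5279

0.4784 -0.4374 0.2642 1.1298


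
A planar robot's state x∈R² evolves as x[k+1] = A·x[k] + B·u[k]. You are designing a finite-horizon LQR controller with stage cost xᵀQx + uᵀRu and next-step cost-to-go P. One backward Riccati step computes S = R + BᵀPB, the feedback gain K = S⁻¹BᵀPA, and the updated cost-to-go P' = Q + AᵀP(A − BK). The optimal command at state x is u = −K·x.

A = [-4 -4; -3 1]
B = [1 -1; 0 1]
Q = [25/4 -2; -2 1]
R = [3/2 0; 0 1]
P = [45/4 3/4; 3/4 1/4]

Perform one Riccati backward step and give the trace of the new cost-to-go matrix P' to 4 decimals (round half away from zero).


33.2500

BᵀP = [11.2500 0.7500; -10.5000 -0.5000]
S = R + BᵀPB = [3/2 0; 0 1] + [11.2500 -10.5000; -10.5000 10.0000] = [12.7500 -10.5000; -10.5000 11.0000]
BᵀPA = [-47.2500 -44.2500; 43.5000 41.5000]
K = S⁻¹·BᵀPA = [-2.1000 -1.7000; 1.9500 2.1500]
A−BK = [0.0500 -0.1500; -4.9500 -1.1500]
AᵀP(A−BK) = [16.2000 11.4000; 11.4000 9.8000]
P' = Q + AᵀP(A−BK) = [22.4500 9.4000; 9.4000 10.8000]
tr(P') = 33.2500


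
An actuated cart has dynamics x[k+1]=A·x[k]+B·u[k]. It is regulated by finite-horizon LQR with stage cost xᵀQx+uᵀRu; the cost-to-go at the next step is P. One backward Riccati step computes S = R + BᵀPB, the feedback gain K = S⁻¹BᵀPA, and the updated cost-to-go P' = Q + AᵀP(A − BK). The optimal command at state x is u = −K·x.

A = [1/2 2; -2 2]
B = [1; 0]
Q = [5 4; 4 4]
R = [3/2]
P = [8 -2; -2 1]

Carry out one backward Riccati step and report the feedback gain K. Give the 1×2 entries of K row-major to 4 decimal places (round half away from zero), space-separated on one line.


BᵀP = [8.0000 -2.0000]
S = R + BᵀPB = [3/2] + [8.0000] = [9.5000]
BᵀPA = [8.0000 12.0000]
K = S⁻¹·BᵀPA = [0.8421 1.2632]
A−BK = [-0.3421 0.7368; -2.0000 2.0000]
AᵀP(A−BK) = [3.2632 -0.1053; -0.1053 4.8421]
P' = Q + AᵀP(A−BK) = [8.2632 3.8947; 3.8947 8.8421]
tr(P') = 17.1053

0.8421 1.2632


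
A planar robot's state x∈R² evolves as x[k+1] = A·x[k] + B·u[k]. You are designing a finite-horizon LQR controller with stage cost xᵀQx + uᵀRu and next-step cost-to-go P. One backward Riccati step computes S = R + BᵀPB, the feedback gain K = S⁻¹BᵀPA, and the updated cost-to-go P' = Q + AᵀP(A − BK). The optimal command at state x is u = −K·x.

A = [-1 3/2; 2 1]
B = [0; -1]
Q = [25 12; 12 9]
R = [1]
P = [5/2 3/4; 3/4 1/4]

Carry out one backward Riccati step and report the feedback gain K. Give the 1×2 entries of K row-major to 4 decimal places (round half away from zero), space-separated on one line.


0.2000 -1.1000

BᵀP = [-0.7500 -0.2500]
S = R + BᵀPB = [1] + [0.2500] = [1.2500]
BᵀPA = [0.2500 -1.3750]
K = S⁻¹·BᵀPA = [0.2000 -1.1000]
A−BK = [-1.0000 1.5000; 2.2000 -0.1000]
AᵀP(A−BK) = [0.4500 -1.4750; -1.4750 6.6125]
P' = Q + AᵀP(A−BK) = [25.4500 10.5250; 10.5250 15.6125]
tr(P') = 41.0625


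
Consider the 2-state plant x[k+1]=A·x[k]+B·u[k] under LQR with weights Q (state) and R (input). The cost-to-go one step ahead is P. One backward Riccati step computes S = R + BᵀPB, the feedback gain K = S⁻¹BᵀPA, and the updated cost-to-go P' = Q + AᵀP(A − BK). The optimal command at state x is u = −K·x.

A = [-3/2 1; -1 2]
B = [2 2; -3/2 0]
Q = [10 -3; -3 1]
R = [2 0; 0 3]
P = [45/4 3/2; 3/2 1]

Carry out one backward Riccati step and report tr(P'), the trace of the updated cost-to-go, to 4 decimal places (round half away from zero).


BᵀP = [20.2500 1.5000; 22.5000 3.0000]
S = R + BᵀPB = [2 0; 0 3] + [38.2500 40.5000; 40.5000 45.0000] = [40.2500 40.5000; 40.5000 48.0000]
BᵀPA = [-31.8750 23.2500; -36.7500 28.5000]
K = S⁻¹·BᵀPA = [-0.1427 -0.1311; -0.6452 0.7044]
A−BK = [0.0758 -0.1465; -1.2140 1.8033]
AᵀP(A−BK) = [2.5521 -3.1684; -3.1684 4.2237]
P' = Q + AᵀP(A−BK) = [12.5521 -6.1684; -6.1684 5.2237]
tr(P') = 17.7757

17.7757


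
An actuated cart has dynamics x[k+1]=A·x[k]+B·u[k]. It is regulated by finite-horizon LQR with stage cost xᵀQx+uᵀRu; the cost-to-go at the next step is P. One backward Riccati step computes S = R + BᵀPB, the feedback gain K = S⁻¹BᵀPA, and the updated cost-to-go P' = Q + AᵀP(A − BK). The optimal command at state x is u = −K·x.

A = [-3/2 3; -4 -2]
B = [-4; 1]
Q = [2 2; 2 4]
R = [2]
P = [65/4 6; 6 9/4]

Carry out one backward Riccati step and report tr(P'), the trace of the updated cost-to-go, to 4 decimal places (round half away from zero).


8.9686

BᵀP = [-59.0000 -21.7500]
S = R + BᵀPB = [2] + [214.2500] = [216.2500]
BᵀPA = [175.5000 -133.5000]
K = S⁻¹·BᵀPA = [0.8116 -0.6173]
A−BK = [1.7462 0.5306; -4.8116 -1.3827]
AᵀP(A−BK) = [2.1336 -0.7816; -0.7816 0.8350]
P' = Q + AᵀP(A−BK) = [4.1336 1.2184; 1.2184 4.8350]
tr(P') = 8.9686


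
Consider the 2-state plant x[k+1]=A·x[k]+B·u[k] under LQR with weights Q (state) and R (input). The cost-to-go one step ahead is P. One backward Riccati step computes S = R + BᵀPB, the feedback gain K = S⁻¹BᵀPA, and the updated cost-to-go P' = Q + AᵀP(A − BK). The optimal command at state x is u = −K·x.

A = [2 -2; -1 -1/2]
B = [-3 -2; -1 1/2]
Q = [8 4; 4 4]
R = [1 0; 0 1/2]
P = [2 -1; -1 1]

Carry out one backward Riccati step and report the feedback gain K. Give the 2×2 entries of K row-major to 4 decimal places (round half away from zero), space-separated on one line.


-0.0847 0.3898 -0.9831 0.3220

BᵀP = [-5.0000 2.0000; -4.5000 2.5000]
S = R + BᵀPB = [1 0; 0 1/2] + [13.0000 11.0000; 11.0000 10.2500] = [14.0000 11.0000; 11.0000 10.7500]
BᵀPA = [-12.0000 9.0000; -11.5000 7.7500]
K = S⁻¹·BᵀPA = [-0.0847 0.3898; -0.9831 0.3220]
A−BK = [-0.2203 -0.1864; -0.5932 -0.2712]
AᵀP(A−BK) = [0.6780 -0.1186; -0.1186 0.2458]
P' = Q + AᵀP(A−BK) = [8.6780 3.8814; 3.8814 4.2458]
tr(P') = 12.9237


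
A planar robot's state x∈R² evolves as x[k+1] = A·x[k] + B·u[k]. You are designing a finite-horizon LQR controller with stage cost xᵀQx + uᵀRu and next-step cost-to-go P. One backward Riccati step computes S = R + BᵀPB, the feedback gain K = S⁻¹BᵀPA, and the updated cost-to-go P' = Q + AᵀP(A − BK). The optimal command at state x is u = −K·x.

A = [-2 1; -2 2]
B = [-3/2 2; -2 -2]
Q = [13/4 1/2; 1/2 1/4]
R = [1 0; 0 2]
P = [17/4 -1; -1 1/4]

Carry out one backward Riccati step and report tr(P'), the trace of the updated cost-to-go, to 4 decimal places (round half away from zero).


4.2216

BᵀP = [-4.3750 1.0000; 10.5000 -2.5000]
S = R + BᵀPB = [1 0; 0 2] + [4.5625 -10.7500; -10.7500 26.0000] = [5.5625 -10.7500; -10.7500 28.0000]
BᵀPA = [6.7500 -2.3750; -16.0000 5.5000]
K = S⁻¹·BᵀPA = [0.4230 -0.1835; -0.4090 0.1260]
A−BK = [-0.5474 0.4728; -1.9720 1.8849]
AᵀP(A−BK) = [0.6003 -0.2457; -0.2457 0.1213]
P' = Q + AᵀP(A−BK) = [3.8503 0.2543; 0.2543 0.3713]
tr(P') = 4.2216
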